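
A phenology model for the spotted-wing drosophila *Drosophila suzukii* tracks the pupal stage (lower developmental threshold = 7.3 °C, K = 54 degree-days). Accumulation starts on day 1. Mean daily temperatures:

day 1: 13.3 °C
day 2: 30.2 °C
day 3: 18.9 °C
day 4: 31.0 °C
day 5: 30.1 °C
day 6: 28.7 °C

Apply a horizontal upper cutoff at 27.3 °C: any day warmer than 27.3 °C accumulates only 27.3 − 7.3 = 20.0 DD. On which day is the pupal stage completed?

Daily DD above 7.3 °C (capped at 20.0): 6.0, 20.0, 11.6, 20.0, 20.0, 20.0.
Cumulative: 6.0, 26.0, 37.6, 57.6, 77.6, 97.6.
The total first reaches 54 DD on day 4.

day 4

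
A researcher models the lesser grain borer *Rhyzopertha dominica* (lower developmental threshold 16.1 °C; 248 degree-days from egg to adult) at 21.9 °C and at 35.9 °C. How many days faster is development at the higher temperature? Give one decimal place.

30.2 days

At 21.9 °C: 248 / (21.9 − 16.1) = 248 / 5.8 = 42.759 d.
At 35.9 °C: 248 / (35.9 − 16.1) = 248 / 19.8 = 12.525 d.
Difference = |42.759 − 12.525| = 30.233 ≈ 30.2 days.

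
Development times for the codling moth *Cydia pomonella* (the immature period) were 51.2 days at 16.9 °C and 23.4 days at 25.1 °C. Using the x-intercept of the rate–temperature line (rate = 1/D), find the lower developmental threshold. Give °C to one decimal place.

10.0 °C

Under the model K = D·(T − T_b), so D₁·(T₁ − T_b) = D₂·(T₂ − T_b).
51.2·(16.9 − T_b) = 23.4·(25.1 − T_b)
T_b = (51.2·16.9 − 23.4·25.1) / (51.2 − 23.4) = 277.94 / 27.8 = 9.998 °C ≈ 10.0 °C.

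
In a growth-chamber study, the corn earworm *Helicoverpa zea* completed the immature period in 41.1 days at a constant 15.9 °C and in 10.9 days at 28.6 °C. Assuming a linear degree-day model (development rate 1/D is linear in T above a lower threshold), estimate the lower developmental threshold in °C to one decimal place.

11.3 °C

Equal thermal constants: D₁(T₁ − T_b) = D₂(T₂ − T_b).
41.1·(15.9 − T_b) = 10.9·(28.6 − T_b)
T_b = (41.1·15.9 − 10.9·28.6) / (41.1 − 10.9) = 341.75 / 30.2 = 11.316 °C ≈ 11.3 °C.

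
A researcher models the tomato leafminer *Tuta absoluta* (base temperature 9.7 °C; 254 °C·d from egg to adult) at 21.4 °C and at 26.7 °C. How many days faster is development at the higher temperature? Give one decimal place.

At 21.4 °C: 254 / (21.4 − 9.7) = 254 / 11.7 = 21.709 d.
At 26.7 °C: 254 / (26.7 − 9.7) = 254 / 17.0 = 14.941 d.
Difference = |21.709 − 14.941| = 6.768 ≈ 6.8 days.

6.8 days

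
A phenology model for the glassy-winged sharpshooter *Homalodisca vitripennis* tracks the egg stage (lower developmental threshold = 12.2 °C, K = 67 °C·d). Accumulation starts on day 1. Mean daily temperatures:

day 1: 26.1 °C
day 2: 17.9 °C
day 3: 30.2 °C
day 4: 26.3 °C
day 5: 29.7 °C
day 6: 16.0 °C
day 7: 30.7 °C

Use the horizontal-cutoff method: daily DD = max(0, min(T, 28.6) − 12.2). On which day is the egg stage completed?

Daily DD above 12.2 °C (capped at 16.4): 13.9, 5.7, 16.4, 14.1, 16.4, 3.8, 16.4.
Cumulative: 13.9, 19.6, 36.0, 50.1, 66.5, 70.3, 86.7.
The total first reaches 67 DD on day 6.

day 6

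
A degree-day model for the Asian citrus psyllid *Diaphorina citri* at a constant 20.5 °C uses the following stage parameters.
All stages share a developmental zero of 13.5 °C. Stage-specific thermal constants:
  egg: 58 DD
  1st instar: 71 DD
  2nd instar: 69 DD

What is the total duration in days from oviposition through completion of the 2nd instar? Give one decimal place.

28.3 days

Daily accumulation at 20.5 °C = 20.5 − 13.5 = 7.0 DD/day.
Total K = 58 + 71 + 69 = 198 DD.
Total duration = 198 / 7.0 = 28.286 ≈ 28.3 days.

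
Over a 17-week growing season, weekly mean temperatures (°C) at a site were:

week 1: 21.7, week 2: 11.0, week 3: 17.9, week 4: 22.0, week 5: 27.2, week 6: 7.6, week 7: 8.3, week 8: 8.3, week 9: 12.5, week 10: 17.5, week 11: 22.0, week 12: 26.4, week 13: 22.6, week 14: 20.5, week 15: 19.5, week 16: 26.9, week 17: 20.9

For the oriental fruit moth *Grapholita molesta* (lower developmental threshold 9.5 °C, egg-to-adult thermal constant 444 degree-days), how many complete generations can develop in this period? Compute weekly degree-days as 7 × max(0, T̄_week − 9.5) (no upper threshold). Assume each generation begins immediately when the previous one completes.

Weekly DD (7 × max(0, T̄ − 9.5)): 85.4, 10.5, 58.8, 87.5, 123.9, 0.0, 0.0, 0.0, 21.0, 56.0, 87.5, 118.3, 91.7, 77.0, 70.0, 121.8, 79.8.
Season total = 1089.2 DD.
Complete generations = ⌊1089.2 / 444⌋ = 2.

2 generations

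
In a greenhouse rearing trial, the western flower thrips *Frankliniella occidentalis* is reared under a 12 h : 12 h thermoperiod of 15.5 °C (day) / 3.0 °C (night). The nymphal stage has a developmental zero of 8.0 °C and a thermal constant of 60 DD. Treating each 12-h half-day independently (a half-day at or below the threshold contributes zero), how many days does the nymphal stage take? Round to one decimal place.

Day half: max(0, 15.5 − 8.0) × 0.5 = 7.5 × 0.5 = 3.75 DD.
Night half: max(0, 3.0 − 8.0) × 0.5 = 0.0 × 0.5 = 0.00 DD.
Per 24 h: 3.75 DD/day.
Duration = 60 / 3.75 = 16.000 ≈ 16.0 days.

16.0 days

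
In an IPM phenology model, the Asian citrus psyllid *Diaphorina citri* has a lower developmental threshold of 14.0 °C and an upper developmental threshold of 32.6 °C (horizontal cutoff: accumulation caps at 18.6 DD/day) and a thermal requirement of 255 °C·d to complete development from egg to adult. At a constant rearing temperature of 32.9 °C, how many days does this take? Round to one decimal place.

Temperature 32.9 °C exceeds the upper threshold, so daily accumulation caps at 32.6 − 14.0 = 18.6 DD/day.
Duration = 255 / 18.6 = 13.710 ≈ 13.7 days.

13.7 days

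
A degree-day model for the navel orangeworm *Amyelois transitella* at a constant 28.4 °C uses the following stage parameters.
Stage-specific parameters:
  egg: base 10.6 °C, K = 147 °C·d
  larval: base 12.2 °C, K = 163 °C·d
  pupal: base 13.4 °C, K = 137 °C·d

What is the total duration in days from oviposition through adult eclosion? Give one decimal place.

egg: 147 / (28.4 − 10.6) = 147 / 17.8 = 8.258 d.
larval: 163 / (28.4 − 12.2) = 163 / 16.2 = 10.062 d.
pupal: 137 / (28.4 − 13.4) = 137 / 15.0 = 9.133 d.
Sum = 27.453 ≈ 27.5 days.

27.5 days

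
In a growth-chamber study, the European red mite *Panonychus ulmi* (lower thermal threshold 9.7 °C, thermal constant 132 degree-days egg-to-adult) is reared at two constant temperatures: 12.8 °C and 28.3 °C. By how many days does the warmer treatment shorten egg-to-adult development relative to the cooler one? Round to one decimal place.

35.5 days

At 12.8 °C: 132 / (12.8 − 9.7) = 132 / 3.1 = 42.581 d.
At 28.3 °C: 132 / (28.3 − 9.7) = 132 / 18.6 = 7.097 d.
Difference = |42.581 − 7.097| = 35.484 ≈ 35.5 days.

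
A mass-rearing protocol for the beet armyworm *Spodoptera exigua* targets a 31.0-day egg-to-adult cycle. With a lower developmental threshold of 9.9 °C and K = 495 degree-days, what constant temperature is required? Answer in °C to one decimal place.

25.9 °C

Required daily accumulation = 495 / 31.0 = 15.968 DD/day.
T = T_base + 15.968 = 9.9 + 15.968 = 25.868 ≈ 25.9 °C.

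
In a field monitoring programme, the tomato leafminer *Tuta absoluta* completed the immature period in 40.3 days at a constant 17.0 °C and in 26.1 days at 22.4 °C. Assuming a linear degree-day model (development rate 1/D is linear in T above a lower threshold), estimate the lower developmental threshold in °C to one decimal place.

7.1 °C

Equal thermal constants: D₁(T₁ − T_b) = D₂(T₂ − T_b).
40.3·(17.0 − T_b) = 26.1·(22.4 − T_b)
T_b = (40.3·17.0 − 26.1·22.4) / (40.3 − 26.1) = 100.46 / 14.2 = 7.075 °C ≈ 7.1 °C.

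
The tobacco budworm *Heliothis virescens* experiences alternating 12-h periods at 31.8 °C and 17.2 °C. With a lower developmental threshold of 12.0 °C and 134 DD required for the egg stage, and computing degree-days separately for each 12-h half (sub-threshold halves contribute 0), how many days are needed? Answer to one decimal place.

Day half: max(0, 31.8 − 12.0) × 0.5 = 19.8 × 0.5 = 9.90 DD.
Night half: max(0, 17.2 − 12.0) × 0.5 = 5.2 × 0.5 = 2.60 DD.
Per 24 h: 12.50 DD/day.
Duration = 134 / 12.50 = 10.720 ≈ 10.7 days.

10.7 days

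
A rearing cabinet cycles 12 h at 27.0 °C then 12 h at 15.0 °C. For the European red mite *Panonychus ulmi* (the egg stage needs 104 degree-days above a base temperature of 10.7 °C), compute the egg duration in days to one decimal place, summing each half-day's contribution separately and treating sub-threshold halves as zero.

10.1 days

Day half: max(0, 27.0 − 10.7) × 0.5 = 16.3 × 0.5 = 8.15 DD.
Night half: max(0, 15.0 − 10.7) × 0.5 = 4.3 × 0.5 = 2.15 DD.
Per 24 h: 10.30 DD/day.
Duration = 104 / 10.30 = 10.097 ≈ 10.1 days.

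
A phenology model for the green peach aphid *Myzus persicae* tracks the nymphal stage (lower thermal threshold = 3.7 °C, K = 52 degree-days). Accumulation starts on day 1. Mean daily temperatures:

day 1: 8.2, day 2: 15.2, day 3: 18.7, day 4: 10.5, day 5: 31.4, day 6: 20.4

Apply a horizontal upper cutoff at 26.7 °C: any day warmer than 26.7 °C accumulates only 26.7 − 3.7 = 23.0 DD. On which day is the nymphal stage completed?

Daily DD above 3.7 °C (capped at 23.0): 4.5, 11.5, 15.0, 6.8, 23.0, 16.7.
Cumulative: 4.5, 16.0, 31.0, 37.8, 60.8, 77.5.
The total first reaches 52 DD on day 5.

day 5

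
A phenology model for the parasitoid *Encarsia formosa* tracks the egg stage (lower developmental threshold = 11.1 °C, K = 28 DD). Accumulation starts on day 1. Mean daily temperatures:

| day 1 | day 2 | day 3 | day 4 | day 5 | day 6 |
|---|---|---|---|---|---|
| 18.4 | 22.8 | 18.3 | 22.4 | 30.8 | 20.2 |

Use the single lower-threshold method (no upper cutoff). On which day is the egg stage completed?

day 4

Daily DD above 11.1 °C: 7.3, 11.7, 7.2, 11.3, 19.7, 9.1.
Cumulative: 7.3, 19.0, 26.2, 37.5, 57.2, 66.3.
The total first reaches 28 DD on day 4.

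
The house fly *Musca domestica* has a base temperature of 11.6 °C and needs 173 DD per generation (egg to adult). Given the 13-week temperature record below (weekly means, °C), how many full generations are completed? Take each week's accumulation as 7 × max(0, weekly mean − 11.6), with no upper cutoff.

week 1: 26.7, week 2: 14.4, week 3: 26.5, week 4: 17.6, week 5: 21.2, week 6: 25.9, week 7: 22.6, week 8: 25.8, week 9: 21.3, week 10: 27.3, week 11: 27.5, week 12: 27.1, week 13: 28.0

6 generations

Weekly DD (7 × max(0, T̄ − 11.6)): 105.7, 19.6, 104.3, 42.0, 67.2, 100.1, 77.0, 99.4, 67.9, 109.9, 111.3, 108.5, 114.8.
Season total = 1127.7 DD.
Complete generations = ⌊1127.7 / 173⌋ = 6.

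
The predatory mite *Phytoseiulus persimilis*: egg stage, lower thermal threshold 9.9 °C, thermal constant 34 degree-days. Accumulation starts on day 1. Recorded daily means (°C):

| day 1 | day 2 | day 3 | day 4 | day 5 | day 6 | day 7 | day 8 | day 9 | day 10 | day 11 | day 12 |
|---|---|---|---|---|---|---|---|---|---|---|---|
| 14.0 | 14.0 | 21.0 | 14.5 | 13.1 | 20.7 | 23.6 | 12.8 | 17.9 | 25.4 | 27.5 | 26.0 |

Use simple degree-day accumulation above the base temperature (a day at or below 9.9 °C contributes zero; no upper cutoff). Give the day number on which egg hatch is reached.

day 6

Daily DD above 9.9 °C: 4.1, 4.1, 11.1, 4.6, 3.2, 10.8, 13.7, 2.9, 8.0, 15.5, 17.6, 16.1.
Cumulative: 4.1, 8.2, 19.3, 23.9, 27.1, 37.9, 51.6, 54.5, 62.5, 78.0, 95.6, 111.7.
The total first reaches 34 DD on day 6.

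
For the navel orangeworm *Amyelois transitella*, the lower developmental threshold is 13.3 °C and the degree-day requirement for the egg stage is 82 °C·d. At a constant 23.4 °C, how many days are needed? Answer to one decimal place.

8.1 days

Daily accumulation = 23.4 − 13.3 = 10.1 DD/day.
Duration = 82 / 10.1 = 8.119 ≈ 8.1 days.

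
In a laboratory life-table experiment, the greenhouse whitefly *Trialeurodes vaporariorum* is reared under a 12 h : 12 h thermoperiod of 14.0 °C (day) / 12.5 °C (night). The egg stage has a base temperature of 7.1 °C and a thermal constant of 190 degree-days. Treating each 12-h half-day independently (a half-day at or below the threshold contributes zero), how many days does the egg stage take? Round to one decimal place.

Day half: max(0, 14.0 − 7.1) × 0.5 = 6.9 × 0.5 = 3.45 DD.
Night half: max(0, 12.5 − 7.1) × 0.5 = 5.4 × 0.5 = 2.70 DD.
Per 24 h: 6.15 DD/day.
Duration = 190 / 6.15 = 30.894 ≈ 30.9 days.

30.9 days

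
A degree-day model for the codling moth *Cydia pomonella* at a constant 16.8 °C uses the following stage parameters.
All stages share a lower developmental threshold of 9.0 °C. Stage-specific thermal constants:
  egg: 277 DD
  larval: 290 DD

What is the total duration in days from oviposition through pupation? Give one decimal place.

Daily accumulation at 16.8 °C = 16.8 − 9.0 = 7.8 DD/day.
Total K = 277 + 290 = 567 DD.
Total duration = 567 / 7.8 = 72.692 ≈ 72.7 days.

72.7 days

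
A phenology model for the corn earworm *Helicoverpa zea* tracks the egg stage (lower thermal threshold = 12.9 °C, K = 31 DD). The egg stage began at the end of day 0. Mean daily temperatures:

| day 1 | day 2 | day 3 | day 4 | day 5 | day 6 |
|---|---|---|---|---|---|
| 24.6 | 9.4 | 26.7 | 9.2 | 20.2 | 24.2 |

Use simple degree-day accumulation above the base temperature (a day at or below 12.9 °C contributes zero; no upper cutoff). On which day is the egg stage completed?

Daily DD above 12.9 °C: 11.7, 0.0, 13.8, 0.0, 7.3, 11.3.
Cumulative: 11.7, 11.7, 25.5, 25.5, 32.8, 44.1.
The total first reaches 31 DD on day 5.

day 5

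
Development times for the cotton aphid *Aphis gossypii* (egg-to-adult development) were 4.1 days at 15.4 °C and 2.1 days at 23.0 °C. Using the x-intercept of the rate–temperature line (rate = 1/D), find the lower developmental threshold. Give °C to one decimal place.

Equal thermal constants: D₁(T₁ − T_b) = D₂(T₂ − T_b).
4.1·(15.4 − T_b) = 2.1·(23.0 − T_b)
T_b = (4.1·15.4 − 2.1·23.0) / (4.1 − 2.1) = 14.84 / 2.0 = 7.420 °C ≈ 7.4 °C.

7.4 °C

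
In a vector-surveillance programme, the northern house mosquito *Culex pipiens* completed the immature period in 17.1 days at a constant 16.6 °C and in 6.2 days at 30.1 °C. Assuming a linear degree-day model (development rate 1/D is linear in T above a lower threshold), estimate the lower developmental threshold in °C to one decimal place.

Equal thermal constants: D₁(T₁ − T_b) = D₂(T₂ − T_b).
17.1·(16.6 − T_b) = 6.2·(30.1 − T_b)
T_b = (17.1·16.6 − 6.2·30.1) / (17.1 − 6.2) = 97.24 / 10.9 = 8.921 °C ≈ 8.9 °C.

8.9 °C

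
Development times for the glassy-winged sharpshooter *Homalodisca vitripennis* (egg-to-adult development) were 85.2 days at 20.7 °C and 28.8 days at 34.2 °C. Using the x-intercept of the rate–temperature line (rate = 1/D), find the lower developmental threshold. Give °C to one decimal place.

13.8 °C

Equal thermal constants: D₁(T₁ − T_b) = D₂(T₂ − T_b).
85.2·(20.7 − T_b) = 28.8·(34.2 − T_b)
T_b = (85.2·20.7 − 28.8·34.2) / (85.2 − 28.8) = 778.68 / 56.4 = 13.806 °C ≈ 13.8 °C.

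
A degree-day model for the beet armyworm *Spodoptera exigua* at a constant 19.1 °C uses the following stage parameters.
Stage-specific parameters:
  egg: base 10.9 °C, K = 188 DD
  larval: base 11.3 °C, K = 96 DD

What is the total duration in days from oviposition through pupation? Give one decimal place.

egg: 188 / (19.1 − 10.9) = 188 / 8.2 = 22.927 d.
larval: 96 / (19.1 − 11.3) = 96 / 7.8 = 12.308 d.
Sum = 35.235 ≈ 35.2 days.

35.2 days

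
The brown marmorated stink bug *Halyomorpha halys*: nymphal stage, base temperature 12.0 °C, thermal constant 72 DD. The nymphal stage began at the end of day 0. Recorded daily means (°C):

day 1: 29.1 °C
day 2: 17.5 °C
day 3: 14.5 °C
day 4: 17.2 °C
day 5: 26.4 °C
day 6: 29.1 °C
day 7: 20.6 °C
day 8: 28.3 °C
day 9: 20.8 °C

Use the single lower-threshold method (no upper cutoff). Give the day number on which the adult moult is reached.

day 8

Daily DD above 12.0 °C: 17.1, 5.5, 2.5, 5.2, 14.4, 17.1, 8.6, 16.3, 8.8.
Cumulative: 17.1, 22.6, 25.1, 30.3, 44.7, 61.8, 70.4, 86.7, 95.5.
The total first reaches 72 DD on day 8.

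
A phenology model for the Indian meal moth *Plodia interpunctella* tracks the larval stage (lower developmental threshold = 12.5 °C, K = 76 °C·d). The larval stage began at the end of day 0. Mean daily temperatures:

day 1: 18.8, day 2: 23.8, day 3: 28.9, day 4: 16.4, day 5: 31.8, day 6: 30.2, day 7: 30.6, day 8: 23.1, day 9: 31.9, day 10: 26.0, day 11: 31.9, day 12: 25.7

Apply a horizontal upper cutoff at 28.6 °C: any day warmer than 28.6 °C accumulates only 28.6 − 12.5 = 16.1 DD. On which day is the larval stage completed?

day 7

Daily DD above 12.5 °C (capped at 16.1): 6.3, 11.3, 16.1, 3.9, 16.1, 16.1, 16.1, 10.6, 16.1, 13.5, 16.1, 13.2.
Cumulative: 6.3, 17.6, 33.7, 37.6, 53.7, 69.8, 85.9, 96.5, 112.6, 126.1, 142.2, 155.4.
The total first reaches 76 DD on day 7.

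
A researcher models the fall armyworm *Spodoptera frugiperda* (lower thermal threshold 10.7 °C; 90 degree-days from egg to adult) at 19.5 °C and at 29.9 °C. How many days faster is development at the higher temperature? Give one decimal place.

At 19.5 °C: 90 / (19.5 − 10.7) = 90 / 8.8 = 10.227 d.
At 29.9 °C: 90 / (29.9 − 10.7) = 90 / 19.2 = 4.688 d.
Difference = |10.227 − 4.688| = 5.540 ≈ 5.5 days.

5.5 days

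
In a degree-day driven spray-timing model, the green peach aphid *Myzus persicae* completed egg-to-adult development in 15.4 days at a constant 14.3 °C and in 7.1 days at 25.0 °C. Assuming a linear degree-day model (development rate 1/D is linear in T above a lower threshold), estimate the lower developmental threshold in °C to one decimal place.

Under the model K = D·(T − T_b), so D₁·(T₁ − T_b) = D₂·(T₂ − T_b).
15.4·(14.3 − T_b) = 7.1·(25.0 − T_b)
T_b = (15.4·14.3 − 7.1·25.0) / (15.4 − 7.1) = 42.72 / 8.3 = 5.147 °C ≈ 5.1 °C.

5.1 °C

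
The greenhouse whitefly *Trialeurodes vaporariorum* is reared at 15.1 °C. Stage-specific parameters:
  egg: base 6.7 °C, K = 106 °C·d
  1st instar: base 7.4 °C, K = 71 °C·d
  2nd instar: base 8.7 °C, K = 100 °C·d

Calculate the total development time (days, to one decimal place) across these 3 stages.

egg: 106 / (15.1 − 6.7) = 106 / 8.4 = 12.619 d.
1st instar: 71 / (15.1 − 7.4) = 71 / 7.7 = 9.221 d.
2nd instar: 100 / (15.1 − 8.7) = 100 / 6.4 = 15.625 d.
Sum = 37.465 ≈ 37.5 days.

37.5 days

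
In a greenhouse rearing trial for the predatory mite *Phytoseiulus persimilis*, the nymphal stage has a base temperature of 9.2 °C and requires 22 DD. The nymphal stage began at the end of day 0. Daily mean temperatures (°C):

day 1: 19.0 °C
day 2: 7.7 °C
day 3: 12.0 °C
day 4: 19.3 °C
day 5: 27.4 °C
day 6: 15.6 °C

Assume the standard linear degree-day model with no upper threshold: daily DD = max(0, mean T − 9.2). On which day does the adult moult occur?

Daily DD above 9.2 °C: 9.8, 0.0, 2.8, 10.1, 18.2, 6.4.
Cumulative: 9.8, 9.8, 12.6, 22.7, 40.9, 47.3.
The total first reaches 22 DD on day 4.

day 4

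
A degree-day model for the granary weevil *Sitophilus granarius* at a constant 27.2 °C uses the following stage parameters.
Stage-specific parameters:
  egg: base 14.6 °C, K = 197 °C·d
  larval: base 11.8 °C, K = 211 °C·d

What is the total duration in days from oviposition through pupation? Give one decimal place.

egg: 197 / (27.2 − 14.6) = 197 / 12.6 = 15.635 d.
larval: 211 / (27.2 − 11.8) = 211 / 15.4 = 13.701 d.
Sum = 29.336 ≈ 29.3 days.

29.3 days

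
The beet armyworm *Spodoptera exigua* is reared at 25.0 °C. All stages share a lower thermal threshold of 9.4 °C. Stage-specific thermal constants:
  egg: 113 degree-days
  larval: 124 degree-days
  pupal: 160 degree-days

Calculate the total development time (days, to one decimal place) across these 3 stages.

Daily accumulation at 25.0 °C = 25.0 − 9.4 = 15.6 DD/day.
Total K = 113 + 124 + 160 = 397 DD.
Total duration = 397 / 15.6 = 25.449 ≈ 25.4 days.

25.4 days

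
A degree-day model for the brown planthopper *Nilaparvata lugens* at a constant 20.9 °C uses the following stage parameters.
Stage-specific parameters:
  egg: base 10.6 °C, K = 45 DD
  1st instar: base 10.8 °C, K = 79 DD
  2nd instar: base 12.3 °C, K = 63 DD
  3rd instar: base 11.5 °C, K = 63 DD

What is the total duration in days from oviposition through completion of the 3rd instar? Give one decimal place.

egg: 45 / (20.9 − 10.6) = 45 / 10.3 = 4.369 d.
1st instar: 79 / (20.9 − 10.8) = 79 / 10.1 = 7.822 d.
2nd instar: 63 / (20.9 − 12.3) = 63 / 8.6 = 7.326 d.
3rd instar: 63 / (20.9 − 11.5) = 63 / 9.4 = 6.702 d.
Sum = 26.218 ≈ 26.2 days.

26.2 days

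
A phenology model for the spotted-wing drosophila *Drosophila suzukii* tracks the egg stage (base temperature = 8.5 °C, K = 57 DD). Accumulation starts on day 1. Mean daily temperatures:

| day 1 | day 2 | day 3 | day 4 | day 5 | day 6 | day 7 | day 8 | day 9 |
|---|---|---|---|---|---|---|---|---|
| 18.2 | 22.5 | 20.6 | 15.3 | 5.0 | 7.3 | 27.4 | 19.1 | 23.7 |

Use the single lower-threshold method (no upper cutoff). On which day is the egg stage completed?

Daily DD above 8.5 °C: 9.7, 14.0, 12.1, 6.8, 0.0, 0.0, 18.9, 10.6, 15.2.
Cumulative: 9.7, 23.7, 35.8, 42.6, 42.6, 42.6, 61.5, 72.1, 87.3.
The total first reaches 57 DD on day 7.

day 7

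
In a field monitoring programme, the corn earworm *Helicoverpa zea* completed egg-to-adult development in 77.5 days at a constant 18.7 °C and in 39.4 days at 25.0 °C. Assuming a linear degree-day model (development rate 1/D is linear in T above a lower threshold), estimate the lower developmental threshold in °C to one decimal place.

12.2 °C

Equal thermal constants: D₁(T₁ − T_b) = D₂(T₂ − T_b).
77.5·(18.7 − T_b) = 39.4·(25.0 − T_b)
T_b = (77.5·18.7 − 39.4·25.0) / (77.5 − 39.4) = 464.25 / 38.1 = 12.185 °C ≈ 12.2 °C.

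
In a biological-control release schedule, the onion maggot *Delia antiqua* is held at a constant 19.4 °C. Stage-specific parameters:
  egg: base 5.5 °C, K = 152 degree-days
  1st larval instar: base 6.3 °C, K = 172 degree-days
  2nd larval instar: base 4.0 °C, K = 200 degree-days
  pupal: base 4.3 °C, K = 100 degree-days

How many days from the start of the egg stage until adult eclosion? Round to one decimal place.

43.7 days

egg: 152 / (19.4 − 5.5) = 152 / 13.9 = 10.935 d.
1st larval instar: 172 / (19.4 − 6.3) = 172 / 13.1 = 13.130 d.
2nd larval instar: 200 / (19.4 − 4.0) = 200 / 15.4 = 12.987 d.
pupal: 100 / (19.4 − 4.3) = 100 / 15.1 = 6.623 d.
Sum = 43.675 ≈ 43.7 days.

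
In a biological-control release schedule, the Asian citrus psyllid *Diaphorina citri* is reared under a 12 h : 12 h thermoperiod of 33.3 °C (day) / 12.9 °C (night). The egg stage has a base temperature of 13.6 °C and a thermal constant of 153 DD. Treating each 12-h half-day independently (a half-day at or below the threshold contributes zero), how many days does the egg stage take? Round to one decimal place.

15.5 days

Day half: max(0, 33.3 − 13.6) × 0.5 = 19.7 × 0.5 = 9.85 DD.
Night half: max(0, 12.9 − 13.6) × 0.5 = 0.0 × 0.5 = 0.00 DD.
Per 24 h: 9.85 DD/day.
Duration = 153 / 9.85 = 15.533 ≈ 15.5 days.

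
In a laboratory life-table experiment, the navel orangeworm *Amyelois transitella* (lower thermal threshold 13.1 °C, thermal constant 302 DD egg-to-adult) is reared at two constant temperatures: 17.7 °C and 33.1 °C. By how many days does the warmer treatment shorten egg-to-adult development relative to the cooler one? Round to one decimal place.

At 17.7 °C: 302 / (17.7 − 13.1) = 302 / 4.6 = 65.652 d.
At 33.1 °C: 302 / (33.1 − 13.1) = 302 / 20.0 = 15.100 d.
Difference = |65.652 − 15.100| = 50.552 ≈ 50.6 days.

50.6 days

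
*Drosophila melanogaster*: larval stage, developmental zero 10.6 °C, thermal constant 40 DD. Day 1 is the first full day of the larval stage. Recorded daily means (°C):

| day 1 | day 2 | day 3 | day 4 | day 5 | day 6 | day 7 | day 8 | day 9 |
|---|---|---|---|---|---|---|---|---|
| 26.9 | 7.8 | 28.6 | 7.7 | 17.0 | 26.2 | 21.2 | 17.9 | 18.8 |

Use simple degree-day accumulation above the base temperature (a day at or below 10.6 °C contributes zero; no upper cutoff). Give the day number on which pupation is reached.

Daily DD above 10.6 °C: 16.3, 0.0, 18.0, 0.0, 6.4, 15.6, 10.6, 7.3, 8.2.
Cumulative: 16.3, 16.3, 34.3, 34.3, 40.7, 56.3, 66.9, 74.2, 82.4.
The total first reaches 40 DD on day 5.

day 5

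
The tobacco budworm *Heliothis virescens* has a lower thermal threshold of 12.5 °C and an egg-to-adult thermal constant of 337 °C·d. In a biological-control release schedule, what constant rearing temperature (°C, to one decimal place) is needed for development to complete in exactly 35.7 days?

21.9 °C

Required daily accumulation = 337 / 35.7 = 9.440 DD/day.
T = T_base + 9.440 = 12.5 + 9.440 = 21.940 ≈ 21.9 °C.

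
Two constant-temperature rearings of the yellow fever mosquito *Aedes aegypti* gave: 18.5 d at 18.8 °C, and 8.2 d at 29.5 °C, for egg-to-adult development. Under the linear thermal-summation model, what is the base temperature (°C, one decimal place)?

Under the model K = D·(T − T_b), so D₁·(T₁ − T_b) = D₂·(T₂ − T_b).
18.5·(18.8 − T_b) = 8.2·(29.5 − T_b)
T_b = (18.5·18.8 − 8.2·29.5) / (18.5 − 8.2) = 105.90 / 10.3 = 10.282 °C ≈ 10.3 °C.

10.3 °C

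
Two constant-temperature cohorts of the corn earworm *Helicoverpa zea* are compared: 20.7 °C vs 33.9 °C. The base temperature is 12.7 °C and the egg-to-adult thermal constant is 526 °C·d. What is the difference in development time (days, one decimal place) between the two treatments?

40.9 days

At 20.7 °C: 526 / (20.7 − 12.7) = 526 / 8.0 = 65.750 d.
At 33.9 °C: 526 / (33.9 − 12.7) = 526 / 21.2 = 24.811 d.
Difference = |65.750 − 24.811| = 40.939 ≈ 40.9 days.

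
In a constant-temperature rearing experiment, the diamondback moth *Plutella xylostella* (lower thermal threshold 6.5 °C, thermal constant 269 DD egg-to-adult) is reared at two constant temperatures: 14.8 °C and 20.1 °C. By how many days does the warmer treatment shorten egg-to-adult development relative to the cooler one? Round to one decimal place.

At 14.8 °C: 269 / (14.8 − 6.5) = 269 / 8.3 = 32.410 d.
At 20.1 °C: 269 / (20.1 − 6.5) = 269 / 13.6 = 19.779 d.
Difference = |32.410 − 19.779| = 12.630 ≈ 12.6 days.

12.6 days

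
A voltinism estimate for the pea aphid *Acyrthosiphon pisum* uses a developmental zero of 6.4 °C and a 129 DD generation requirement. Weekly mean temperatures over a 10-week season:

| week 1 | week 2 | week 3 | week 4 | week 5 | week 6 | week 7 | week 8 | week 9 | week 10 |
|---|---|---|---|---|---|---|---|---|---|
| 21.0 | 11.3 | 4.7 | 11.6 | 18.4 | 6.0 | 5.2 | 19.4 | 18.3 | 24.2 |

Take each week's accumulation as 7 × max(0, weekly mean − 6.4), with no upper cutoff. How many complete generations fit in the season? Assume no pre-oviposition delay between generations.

4 generations

Weekly DD (7 × max(0, T̄ − 6.4)): 102.2, 34.3, 0.0, 36.4, 84.0, 0.0, 0.0, 91.0, 83.3, 124.6.
Season total = 555.8 DD.
Complete generations = ⌊555.8 / 129⌋ = 4.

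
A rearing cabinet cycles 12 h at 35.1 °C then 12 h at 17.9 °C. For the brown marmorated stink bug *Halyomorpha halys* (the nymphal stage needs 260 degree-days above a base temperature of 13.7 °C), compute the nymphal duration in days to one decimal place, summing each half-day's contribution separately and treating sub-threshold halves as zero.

Day half: max(0, 35.1 − 13.7) × 0.5 = 21.4 × 0.5 = 10.70 DD.
Night half: max(0, 17.9 − 13.7) × 0.5 = 4.2 × 0.5 = 2.10 DD.
Per 24 h: 12.80 DD/day.
Duration = 260 / 12.80 = 20.312 ≈ 20.3 days.

20.3 days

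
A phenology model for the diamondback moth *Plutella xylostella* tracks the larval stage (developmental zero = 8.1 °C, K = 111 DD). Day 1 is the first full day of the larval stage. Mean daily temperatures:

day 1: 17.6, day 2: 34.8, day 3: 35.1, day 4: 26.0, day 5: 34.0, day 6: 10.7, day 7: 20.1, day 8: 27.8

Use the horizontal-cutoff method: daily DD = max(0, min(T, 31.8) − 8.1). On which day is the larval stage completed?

day 7

Daily DD above 8.1 °C (capped at 23.7): 9.5, 23.7, 23.7, 17.9, 23.7, 2.6, 12.0, 19.7.
Cumulative: 9.5, 33.2, 56.9, 74.8, 98.5, 101.1, 113.1, 132.8.
The total first reaches 111 DD on day 7.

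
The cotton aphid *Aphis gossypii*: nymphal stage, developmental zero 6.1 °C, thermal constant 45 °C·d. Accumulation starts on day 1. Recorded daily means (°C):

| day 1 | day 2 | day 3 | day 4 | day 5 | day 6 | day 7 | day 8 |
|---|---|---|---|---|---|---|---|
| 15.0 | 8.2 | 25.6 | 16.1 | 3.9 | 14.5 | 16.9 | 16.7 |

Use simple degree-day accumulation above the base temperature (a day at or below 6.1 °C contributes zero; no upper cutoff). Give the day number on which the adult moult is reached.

Daily DD above 6.1 °C: 8.9, 2.1, 19.5, 10.0, 0.0, 8.4, 10.8, 10.6.
Cumulative: 8.9, 11.0, 30.5, 40.5, 40.5, 48.9, 59.7, 70.3.
The total first reaches 45 DD on day 6.

day 6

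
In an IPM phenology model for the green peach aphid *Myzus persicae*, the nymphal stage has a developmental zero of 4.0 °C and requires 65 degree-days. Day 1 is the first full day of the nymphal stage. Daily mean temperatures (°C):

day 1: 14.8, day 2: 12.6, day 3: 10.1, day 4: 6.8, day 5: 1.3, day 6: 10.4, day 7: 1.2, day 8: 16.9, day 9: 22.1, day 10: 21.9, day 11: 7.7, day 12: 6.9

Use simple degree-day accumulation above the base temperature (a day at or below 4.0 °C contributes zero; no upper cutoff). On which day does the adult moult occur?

day 9

Daily DD above 4.0 °C: 10.8, 8.6, 6.1, 2.8, 0.0, 6.4, 0.0, 12.9, 18.1, 17.9, 3.7, 2.9.
Cumulative: 10.8, 19.4, 25.5, 28.3, 28.3, 34.7, 34.7, 47.6, 65.7, 83.6, 87.3, 90.2.
The total first reaches 65 DD on day 9.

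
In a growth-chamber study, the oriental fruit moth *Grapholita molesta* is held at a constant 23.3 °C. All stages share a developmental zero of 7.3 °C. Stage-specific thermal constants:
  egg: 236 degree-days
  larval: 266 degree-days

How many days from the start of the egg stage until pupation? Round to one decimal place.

Daily accumulation at 23.3 °C = 23.3 − 7.3 = 16.0 DD/day.
Total K = 236 + 266 = 502 DD.
Total duration = 502 / 16.0 = 31.375 ≈ 31.4 days.

31.4 days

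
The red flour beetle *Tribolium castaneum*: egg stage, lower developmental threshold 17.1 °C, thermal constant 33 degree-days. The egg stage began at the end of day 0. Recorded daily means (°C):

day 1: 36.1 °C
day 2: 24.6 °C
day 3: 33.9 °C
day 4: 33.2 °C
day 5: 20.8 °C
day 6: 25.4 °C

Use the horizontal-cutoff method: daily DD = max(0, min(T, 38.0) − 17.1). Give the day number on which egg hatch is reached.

day 3

Daily DD above 17.1 °C (capped at 20.9): 19.0, 7.5, 16.8, 16.1, 3.7, 8.3.
Cumulative: 19.0, 26.5, 43.3, 59.4, 63.1, 71.4.
The total first reaches 33 DD on day 3.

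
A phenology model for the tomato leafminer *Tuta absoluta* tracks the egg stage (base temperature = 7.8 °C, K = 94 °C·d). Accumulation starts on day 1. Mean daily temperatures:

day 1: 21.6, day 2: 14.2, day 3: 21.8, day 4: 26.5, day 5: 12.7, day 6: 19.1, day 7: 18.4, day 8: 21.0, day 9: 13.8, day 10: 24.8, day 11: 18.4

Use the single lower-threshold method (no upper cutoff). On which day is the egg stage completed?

day 9

Daily DD above 7.8 °C: 13.8, 6.4, 14.0, 18.7, 4.9, 11.3, 10.6, 13.2, 6.0, 17.0, 10.6.
Cumulative: 13.8, 20.2, 34.2, 52.9, 57.8, 69.1, 79.7, 92.9, 98.9, 115.9, 126.5.
The total first reaches 94 DD on day 9.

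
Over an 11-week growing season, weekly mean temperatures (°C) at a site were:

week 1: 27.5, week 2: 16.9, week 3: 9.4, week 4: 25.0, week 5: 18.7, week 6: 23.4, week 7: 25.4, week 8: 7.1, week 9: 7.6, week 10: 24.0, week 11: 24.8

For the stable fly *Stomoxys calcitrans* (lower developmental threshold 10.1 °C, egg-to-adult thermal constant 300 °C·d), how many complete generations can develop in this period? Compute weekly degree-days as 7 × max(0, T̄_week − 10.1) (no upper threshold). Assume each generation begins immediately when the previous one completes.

Weekly DD (7 × max(0, T̄ − 10.1)): 121.8, 47.6, 0.0, 104.3, 60.2, 93.1, 107.1, 0.0, 0.0, 97.3, 102.9.
Season total = 734.3 DD.
Complete generations = ⌊734.3 / 300⌋ = 2.

2 generations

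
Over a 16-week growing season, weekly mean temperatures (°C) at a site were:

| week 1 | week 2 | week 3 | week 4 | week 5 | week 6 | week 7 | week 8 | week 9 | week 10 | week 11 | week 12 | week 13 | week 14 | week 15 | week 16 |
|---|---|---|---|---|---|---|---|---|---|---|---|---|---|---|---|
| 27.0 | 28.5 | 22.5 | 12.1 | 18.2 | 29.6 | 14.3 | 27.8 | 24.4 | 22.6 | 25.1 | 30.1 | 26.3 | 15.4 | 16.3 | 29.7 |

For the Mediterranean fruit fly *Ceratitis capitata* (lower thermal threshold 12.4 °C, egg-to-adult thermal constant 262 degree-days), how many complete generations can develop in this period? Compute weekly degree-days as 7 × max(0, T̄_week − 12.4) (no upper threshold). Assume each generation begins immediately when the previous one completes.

Weekly DD (7 × max(0, T̄ − 12.4)): 102.2, 112.7, 70.7, 0.0, 40.6, 120.4, 13.3, 107.8, 84.0, 71.4, 88.9, 123.9, 97.3, 21.0, 27.3, 121.1.
Season total = 1202.6 DD.
Complete generations = ⌊1202.6 / 262⌋ = 4.

4 generations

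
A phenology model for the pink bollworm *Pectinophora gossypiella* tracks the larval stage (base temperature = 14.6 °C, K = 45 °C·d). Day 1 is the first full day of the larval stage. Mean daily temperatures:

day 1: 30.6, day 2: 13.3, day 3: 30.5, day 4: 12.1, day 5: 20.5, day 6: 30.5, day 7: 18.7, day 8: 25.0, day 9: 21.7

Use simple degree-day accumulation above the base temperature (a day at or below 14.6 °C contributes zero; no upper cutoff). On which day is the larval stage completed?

Daily DD above 14.6 °C: 16.0, 0.0, 15.9, 0.0, 5.9, 15.9, 4.1, 10.4, 7.1.
Cumulative: 16.0, 16.0, 31.9, 31.9, 37.8, 53.7, 57.8, 68.2, 75.3.
The total first reaches 45 DD on day 6.

day 6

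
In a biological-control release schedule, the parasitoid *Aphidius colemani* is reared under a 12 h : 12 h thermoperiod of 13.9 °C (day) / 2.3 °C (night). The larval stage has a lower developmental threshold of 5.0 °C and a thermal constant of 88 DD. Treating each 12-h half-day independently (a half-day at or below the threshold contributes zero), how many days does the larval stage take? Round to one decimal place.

19.8 days

Day half: max(0, 13.9 − 5.0) × 0.5 = 8.9 × 0.5 = 4.45 DD.
Night half: max(0, 2.3 − 5.0) × 0.5 = 0.0 × 0.5 = 0.00 DD.
Per 24 h: 4.45 DD/day.
Duration = 88 / 4.45 = 19.775 ≈ 19.8 days.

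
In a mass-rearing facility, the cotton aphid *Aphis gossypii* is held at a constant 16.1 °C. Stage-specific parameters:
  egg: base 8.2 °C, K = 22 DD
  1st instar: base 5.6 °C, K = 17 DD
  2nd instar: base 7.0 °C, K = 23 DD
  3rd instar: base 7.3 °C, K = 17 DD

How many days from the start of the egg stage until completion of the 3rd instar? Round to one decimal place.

8.9 days

egg: 22 / (16.1 − 8.2) = 22 / 7.9 = 2.785 d.
1st instar: 17 / (16.1 − 5.6) = 17 / 10.5 = 1.619 d.
2nd instar: 23 / (16.1 − 7.0) = 23 / 9.1 = 2.527 d.
3rd instar: 17 / (16.1 − 7.3) = 17 / 8.8 = 1.932 d.
Sum = 8.863 ≈ 8.9 days.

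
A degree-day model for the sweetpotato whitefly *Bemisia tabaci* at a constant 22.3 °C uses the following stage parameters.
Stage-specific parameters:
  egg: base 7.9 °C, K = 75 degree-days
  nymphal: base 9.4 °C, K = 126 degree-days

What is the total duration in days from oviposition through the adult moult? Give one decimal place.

egg: 75 / (22.3 − 7.9) = 75 / 14.4 = 5.208 d.
nymphal: 126 / (22.3 − 9.4) = 126 / 12.9 = 9.767 d.
Sum = 14.976 ≈ 15.0 days.

15.0 days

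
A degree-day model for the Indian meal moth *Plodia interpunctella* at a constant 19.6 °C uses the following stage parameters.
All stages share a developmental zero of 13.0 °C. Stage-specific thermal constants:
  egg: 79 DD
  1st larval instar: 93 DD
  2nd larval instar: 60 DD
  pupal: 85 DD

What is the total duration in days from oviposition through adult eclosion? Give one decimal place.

48.0 days

Daily accumulation at 19.6 °C = 19.6 − 13.0 = 6.6 DD/day.
Total K = 79 + 93 + 60 + 85 = 317 DD.
Total duration = 317 / 6.6 = 48.030 ≈ 48.0 days.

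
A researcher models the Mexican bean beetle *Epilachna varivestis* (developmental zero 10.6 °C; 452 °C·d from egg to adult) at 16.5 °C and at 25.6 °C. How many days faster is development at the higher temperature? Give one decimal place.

46.5 days

At 16.5 °C: 452 / (16.5 − 10.6) = 452 / 5.9 = 76.610 d.
At 25.6 °C: 452 / (25.6 − 10.6) = 452 / 15.0 = 30.133 d.
Difference = |76.610 − 30.133| = 46.477 ≈ 46.5 days.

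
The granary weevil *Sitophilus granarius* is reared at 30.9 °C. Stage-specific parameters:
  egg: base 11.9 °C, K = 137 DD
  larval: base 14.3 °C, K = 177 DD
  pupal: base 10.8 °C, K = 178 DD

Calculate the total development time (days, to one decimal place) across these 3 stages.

26.7 days

egg: 137 / (30.9 − 11.9) = 137 / 19.0 = 7.211 d.
larval: 177 / (30.9 − 14.3) = 177 / 16.6 = 10.663 d.
pupal: 178 / (30.9 − 10.8) = 178 / 20.1 = 8.856 d.
Sum = 26.729 ≈ 26.7 days.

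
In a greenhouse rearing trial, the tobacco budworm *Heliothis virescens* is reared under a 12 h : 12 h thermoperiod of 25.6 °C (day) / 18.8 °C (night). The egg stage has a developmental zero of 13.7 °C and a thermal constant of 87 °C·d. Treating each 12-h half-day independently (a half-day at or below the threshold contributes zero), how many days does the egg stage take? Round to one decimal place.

Day half: max(0, 25.6 − 13.7) × 0.5 = 11.9 × 0.5 = 5.95 DD.
Night half: max(0, 18.8 − 13.7) × 0.5 = 5.1 × 0.5 = 2.55 DD.
Per 24 h: 8.50 DD/day.
Duration = 87 / 8.50 = 10.235 ≈ 10.2 days.

10.2 days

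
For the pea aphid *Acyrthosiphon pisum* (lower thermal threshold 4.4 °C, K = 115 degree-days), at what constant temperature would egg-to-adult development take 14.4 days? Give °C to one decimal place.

12.4 °C

Required daily accumulation = 115 / 14.4 = 7.986 DD/day.
T = T_base + 7.986 = 4.4 + 7.986 = 12.386 ≈ 12.4 °C.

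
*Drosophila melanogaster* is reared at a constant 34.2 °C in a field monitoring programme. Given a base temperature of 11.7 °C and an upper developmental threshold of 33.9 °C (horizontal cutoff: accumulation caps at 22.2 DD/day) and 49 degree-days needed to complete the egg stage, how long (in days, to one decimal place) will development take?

Temperature 34.2 °C exceeds the upper threshold, so daily accumulation caps at 33.9 − 11.7 = 22.2 DD/day.
Duration = 49 / 22.2 = 2.207 ≈ 2.2 days.

2.2 days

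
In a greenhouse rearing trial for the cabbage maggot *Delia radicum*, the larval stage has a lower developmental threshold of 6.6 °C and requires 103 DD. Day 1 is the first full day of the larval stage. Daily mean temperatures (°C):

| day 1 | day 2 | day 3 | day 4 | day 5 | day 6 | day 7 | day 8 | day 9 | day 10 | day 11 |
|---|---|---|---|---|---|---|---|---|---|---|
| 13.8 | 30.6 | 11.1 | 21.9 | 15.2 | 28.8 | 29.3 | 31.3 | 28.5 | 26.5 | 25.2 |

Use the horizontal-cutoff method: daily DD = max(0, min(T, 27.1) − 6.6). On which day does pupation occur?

day 8

Daily DD above 6.6 °C (capped at 20.5): 7.2, 20.5, 4.5, 15.3, 8.6, 20.5, 20.5, 20.5, 20.5, 19.9, 18.6.
Cumulative: 7.2, 27.7, 32.2, 47.5, 56.1, 76.6, 97.1, 117.6, 138.1, 158.0, 176.6.
The total first reaches 103 DD on day 8.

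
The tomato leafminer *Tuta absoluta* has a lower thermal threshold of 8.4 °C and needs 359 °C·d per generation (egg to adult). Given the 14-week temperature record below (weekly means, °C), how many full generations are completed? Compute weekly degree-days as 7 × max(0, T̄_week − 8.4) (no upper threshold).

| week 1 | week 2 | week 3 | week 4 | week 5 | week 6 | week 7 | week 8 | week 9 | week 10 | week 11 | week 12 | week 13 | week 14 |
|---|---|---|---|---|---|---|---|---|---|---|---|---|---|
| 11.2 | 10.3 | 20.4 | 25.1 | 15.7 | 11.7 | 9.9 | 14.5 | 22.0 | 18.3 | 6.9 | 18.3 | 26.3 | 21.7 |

Weekly DD (7 × max(0, T̄ − 8.4)): 19.6, 13.3, 84.0, 116.9, 51.1, 23.1, 10.5, 42.7, 95.2, 69.3, 0.0, 69.3, 125.3, 93.1.
Season total = 813.4 DD.
Complete generations = ⌊813.4 / 359⌋ = 2.

2 generations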